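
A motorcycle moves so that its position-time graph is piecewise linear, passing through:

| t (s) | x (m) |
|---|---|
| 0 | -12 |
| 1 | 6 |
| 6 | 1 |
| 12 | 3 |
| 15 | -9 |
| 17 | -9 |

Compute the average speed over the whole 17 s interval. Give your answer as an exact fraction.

Average speed = (total path length)/(elapsed time); on a piecewise-linear x-t graph the path length is Σ|Δx|.
0–1 s: |Δx| = |6 − -12| = 18 m
1–6 s: |Δx| = |1 − 6| = 5 m
6–12 s: |Δx| = |3 − 1| = 2 m
12–15 s: |Δx| = |-9 − 3| = 12 m
15–17 s: |Δx| = |-9 − -9| = 0 m
Total path = 37 m; average speed = 37/17 = 37/17 m/s.

37/17 m/s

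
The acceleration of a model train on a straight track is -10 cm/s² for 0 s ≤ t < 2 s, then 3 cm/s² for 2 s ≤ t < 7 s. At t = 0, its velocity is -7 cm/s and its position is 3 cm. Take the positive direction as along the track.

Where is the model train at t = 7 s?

On each constant-a segment, Δv = aΔt and Δx = v₀Δt + ½aΔt²; chain segment to segment.
0–2 s: v starts -7 cm/s; Δx = -7·2 + ½·-10·2² = -34 cm; v ends -27 cm/s.
2–7 s: v starts -27 cm/s; Δx = -27·5 + ½·3·5² = -97.5 cm; v ends -12 cm/s.
x(7) = 3 + Σ Δx = -128.5 cm.

-128.5 cm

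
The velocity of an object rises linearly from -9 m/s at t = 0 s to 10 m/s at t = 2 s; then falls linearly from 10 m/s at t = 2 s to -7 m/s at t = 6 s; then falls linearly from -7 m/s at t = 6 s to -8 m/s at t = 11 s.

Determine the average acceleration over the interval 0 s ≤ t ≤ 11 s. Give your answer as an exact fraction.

1/11 m/s²

Average acceleration = Δv/Δt = (-8 − -9)/(11 − 0) = 1/11 m/s².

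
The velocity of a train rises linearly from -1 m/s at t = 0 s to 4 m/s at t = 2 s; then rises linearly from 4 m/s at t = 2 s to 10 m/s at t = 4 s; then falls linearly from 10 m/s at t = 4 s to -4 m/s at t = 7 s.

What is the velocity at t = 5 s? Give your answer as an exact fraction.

On 4–7 s the graph is linear from 10 to -4 m/s: v(5) = 10 + (-4 − 10)·(5 − 4)/(7 − 4) = 16/3 m/s.

16/3 m/s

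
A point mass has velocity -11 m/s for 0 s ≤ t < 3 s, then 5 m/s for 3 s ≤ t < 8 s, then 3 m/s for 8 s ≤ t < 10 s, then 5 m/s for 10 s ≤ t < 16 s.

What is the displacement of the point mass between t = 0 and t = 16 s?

28 m

Net displacement equals the area under the velocity-time graph (areas below the axis count negative).
0–3 s: -11 × 3 = -33 m
3–8 s: 5 × 5 = 25 m
8–10 s: 3 × 2 = 6 m
10–16 s: 5 × 6 = 30 m
Net displacement = 28 m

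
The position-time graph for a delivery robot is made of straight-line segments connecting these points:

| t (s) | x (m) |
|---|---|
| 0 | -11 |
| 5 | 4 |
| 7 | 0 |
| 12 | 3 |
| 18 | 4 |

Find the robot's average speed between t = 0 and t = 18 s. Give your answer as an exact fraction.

23/18 m/s

Average speed = (total path length)/(elapsed time); on a piecewise-linear x-t graph the path length is Σ|Δx|.
0–5 s: |Δx| = |4 − -11| = 15 m
5–7 s: |Δx| = |0 − 4| = 4 m
7–12 s: |Δx| = |3 − 0| = 3 m
12–18 s: |Δx| = |4 − 3| = 1 m
Total path = 23 m; average speed = 23/18 = 23/18 m/s.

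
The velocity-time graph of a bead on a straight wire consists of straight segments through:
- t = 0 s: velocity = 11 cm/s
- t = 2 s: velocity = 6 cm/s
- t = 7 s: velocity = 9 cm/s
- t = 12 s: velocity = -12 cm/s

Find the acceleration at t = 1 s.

-2.5 cm/s²

Acceleration is the slope of the v-t graph on 0–2 s: (6 − 11)/(2 − 0) = -2.5 cm/s².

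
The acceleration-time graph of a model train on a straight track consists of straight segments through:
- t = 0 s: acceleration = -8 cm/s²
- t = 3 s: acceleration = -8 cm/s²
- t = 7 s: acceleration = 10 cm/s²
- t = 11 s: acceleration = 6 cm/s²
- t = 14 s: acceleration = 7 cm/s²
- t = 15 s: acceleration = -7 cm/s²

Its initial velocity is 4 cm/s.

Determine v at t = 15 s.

Δv equals the area under the a-t graph; then v = v₀ + Δv.
0–3 s: -8 × 3 = -24 cm/s
3–7 s: ½(-8 + 10)(4) = 4 cm/s
7–11 s: ½(10 + 6)(4) = 32 cm/s
11–14 s: ½(6 + 7)(3) = 19.5 cm/s
14–15 s: ½(7 + -7)(1) = 0 cm/s
Δv = 31.5 cm/s, so v(15) = 4 + (31.5) = 35.5 cm/s.

35.5 cm/s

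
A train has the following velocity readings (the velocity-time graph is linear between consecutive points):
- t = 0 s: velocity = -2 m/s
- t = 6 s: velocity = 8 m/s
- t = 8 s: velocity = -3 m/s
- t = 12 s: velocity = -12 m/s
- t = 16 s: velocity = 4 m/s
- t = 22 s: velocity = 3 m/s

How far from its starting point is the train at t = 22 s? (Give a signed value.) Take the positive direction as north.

Net displacement equals the area under the velocity-time graph (areas below the axis count negative).
0–6 s: ½(-2 + 8)(6) = 18 m
6–8 s: ½(8 + -3)(2) = 5 m
8–12 s: ½(-3 + -12)(4) = -30 m
12–16 s: ½(-12 + 4)(4) = -16 m
16–22 s: ½(4 + 3)(6) = 21 m
Net displacement = -2 m

-2 m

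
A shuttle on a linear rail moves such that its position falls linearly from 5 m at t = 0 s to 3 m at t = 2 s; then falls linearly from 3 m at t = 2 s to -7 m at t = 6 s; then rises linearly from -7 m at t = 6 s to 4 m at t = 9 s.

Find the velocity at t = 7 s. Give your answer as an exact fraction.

Velocity is the slope of the x-t graph on 6–9 s: (4 − -7)/(9 − 6) = 11/3 m/s.

11/3 m/s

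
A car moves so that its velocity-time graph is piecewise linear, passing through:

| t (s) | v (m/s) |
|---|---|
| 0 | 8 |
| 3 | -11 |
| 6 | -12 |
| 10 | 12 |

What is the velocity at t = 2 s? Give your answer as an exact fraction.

-14/3 m/s

On 0–3 s the graph is linear from 8 to -11 m/s: v(2) = 8 + (-11 − 8)·(2 − 0)/(3 − 0) = -14/3 m/s.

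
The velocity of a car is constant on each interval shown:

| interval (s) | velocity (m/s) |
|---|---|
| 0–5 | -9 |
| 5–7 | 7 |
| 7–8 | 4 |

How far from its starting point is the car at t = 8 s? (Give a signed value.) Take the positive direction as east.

-27 m

Net displacement equals the area under the velocity-time graph (areas below the axis count negative).
0–5 s: -9 × 5 = -45 m
5–7 s: 7 × 2 = 14 m
7–8 s: 4 × 1 = 4 m
Net displacement = -27 m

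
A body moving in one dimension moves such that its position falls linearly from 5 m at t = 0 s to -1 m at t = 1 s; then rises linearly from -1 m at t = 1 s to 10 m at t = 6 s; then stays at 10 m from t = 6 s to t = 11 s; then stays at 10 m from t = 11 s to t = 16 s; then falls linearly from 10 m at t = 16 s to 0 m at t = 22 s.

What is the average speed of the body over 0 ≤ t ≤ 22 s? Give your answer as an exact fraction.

Average speed = (total path length)/(elapsed time); on a piecewise-linear x-t graph the path length is Σ|Δx|.
0–1 s: |Δx| = |-1 − 5| = 6 m
1–6 s: |Δx| = |10 − -1| = 11 m
6–11 s: |Δx| = |10 − 10| = 0 m
11–16 s: |Δx| = |10 − 10| = 0 m
16–22 s: |Δx| = |0 − 10| = 10 m
Total path = 27 m; average speed = 27/22 = 27/22 m/s.

27/22 m/s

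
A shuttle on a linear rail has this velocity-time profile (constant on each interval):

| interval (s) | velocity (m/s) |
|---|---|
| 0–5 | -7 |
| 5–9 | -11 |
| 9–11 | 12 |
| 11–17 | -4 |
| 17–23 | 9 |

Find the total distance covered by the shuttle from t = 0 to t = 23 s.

181 m

Total distance travelled is ∫|v| dt — sum the magnitudes of each area piece.
0–5 s: |-7| × 5 = 35 m
5–9 s: |-11| × 4 = 44 m
9–11 s: |12| × 2 = 24 m
11–17 s: |-4| × 6 = 24 m
17–23 s: |9| × 6 = 54 m
Total distance = 181 m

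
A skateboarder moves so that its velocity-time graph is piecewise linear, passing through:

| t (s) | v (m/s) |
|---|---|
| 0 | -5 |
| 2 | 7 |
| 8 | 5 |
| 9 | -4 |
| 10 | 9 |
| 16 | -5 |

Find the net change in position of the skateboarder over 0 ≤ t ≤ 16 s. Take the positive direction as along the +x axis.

53 m

Net displacement equals the area under the velocity-time graph (areas below the axis count negative).
0–2 s: ½(-5 + 7)(2) = 2 m
2–8 s: ½(7 + 5)(6) = 36 m
8–9 s: ½(5 + -4)(1) = 0.5 m
9–10 s: ½(-4 + 9)(1) = 2.5 m
10–16 s: ½(9 + -5)(6) = 12 m
Net displacement = 53 m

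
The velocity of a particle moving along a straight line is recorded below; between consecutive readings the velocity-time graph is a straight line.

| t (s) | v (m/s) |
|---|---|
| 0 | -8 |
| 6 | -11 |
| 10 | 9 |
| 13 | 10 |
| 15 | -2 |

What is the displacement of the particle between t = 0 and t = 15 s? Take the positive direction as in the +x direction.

Displacement is the signed area under the v-t curve.
0–6 s: ½(-8 + -11)(6) = -57 m
6–10 s: ½(-11 + 9)(4) = -4 m
10–13 s: ½(9 + 10)(3) = 28.5 m
13–15 s: ½(10 + -2)(2) = 8 m
Net displacement = -24.5 m

-24.5 m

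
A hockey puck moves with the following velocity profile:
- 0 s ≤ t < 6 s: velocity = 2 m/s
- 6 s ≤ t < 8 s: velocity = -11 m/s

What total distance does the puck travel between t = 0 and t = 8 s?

Distance (not displacement) is the total path length: add the absolute areas under v-t.
0–6 s: |2| × 6 = 12 m
6–8 s: |-11| × 2 = 22 m
Total distance = 34 m

34 m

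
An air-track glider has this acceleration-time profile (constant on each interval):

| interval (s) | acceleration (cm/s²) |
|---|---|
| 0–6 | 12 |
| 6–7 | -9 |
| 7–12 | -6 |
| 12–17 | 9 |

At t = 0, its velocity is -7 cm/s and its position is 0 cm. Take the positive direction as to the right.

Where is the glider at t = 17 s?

682 cm

On each constant-a segment, Δv = aΔt and Δx = v₀Δt + ½aΔt²; chain segment to segment.
0–6 s: v starts -7 cm/s; Δx = -7·6 + ½·12·6² = 174 cm; v ends 65 cm/s.
6–7 s: v starts 65 cm/s; Δx = 65·1 + ½·-9·1² = 60.5 cm; v ends 56 cm/s.
7–12 s: v starts 56 cm/s; Δx = 56·5 + ½·-6·5² = 205 cm; v ends 26 cm/s.
12–17 s: v starts 26 cm/s; Δx = 26·5 + ½·9·5² = 242.5 cm; v ends 71 cm/s.
x(17) = 0 + Σ Δx = 682 cm.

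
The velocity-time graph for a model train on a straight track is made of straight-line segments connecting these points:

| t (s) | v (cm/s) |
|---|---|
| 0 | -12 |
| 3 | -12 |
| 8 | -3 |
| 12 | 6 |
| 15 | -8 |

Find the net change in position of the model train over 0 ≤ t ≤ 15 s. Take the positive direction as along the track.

-70.5 cm

Displacement is the signed area under the v-t curve.
0–3 s: -12 × 3 = -36 cm
3–8 s: ½(-12 + -3)(5) = -37.5 cm
8–12 s: ½(-3 + 6)(4) = 6 cm
12–15 s: ½(6 + -8)(3) = -3 cm
Net displacement = -70.5 cm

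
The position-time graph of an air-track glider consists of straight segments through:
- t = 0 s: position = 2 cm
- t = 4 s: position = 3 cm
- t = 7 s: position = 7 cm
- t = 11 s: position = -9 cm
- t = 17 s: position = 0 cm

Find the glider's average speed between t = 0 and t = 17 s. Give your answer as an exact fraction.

Average speed = (total path length)/(elapsed time); on a piecewise-linear x-t graph the path length is Σ|Δx|.
0–4 s: |Δx| = |3 − 2| = 1 cm
4–7 s: |Δx| = |7 − 3| = 4 cm
7–11 s: |Δx| = |-9 − 7| = 16 cm
11–17 s: |Δx| = |0 − -9| = 9 cm
Total path = 30 cm; average speed = 30/17 = 30/17 cm/s.

30/17 cm/s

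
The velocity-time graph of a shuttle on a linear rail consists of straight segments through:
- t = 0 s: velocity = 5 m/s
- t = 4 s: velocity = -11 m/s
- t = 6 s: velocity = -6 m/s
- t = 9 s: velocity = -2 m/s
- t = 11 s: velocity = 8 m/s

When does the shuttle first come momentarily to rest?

t = 1.25 s

v changes sign on 0–4 s (from 5 to -11); the graph is linear there, so v = 0 at t = 0 + (-5)·(4 − 0)/(-11 − 5) = 1.25 s.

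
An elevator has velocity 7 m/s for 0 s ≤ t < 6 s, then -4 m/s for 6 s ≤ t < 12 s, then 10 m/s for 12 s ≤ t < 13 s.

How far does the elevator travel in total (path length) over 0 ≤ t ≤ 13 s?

76 m

Distance (not displacement) is the total path length: add the absolute areas under v-t.
0–6 s: |7| × 6 = 42 m
6–12 s: |-4| × 6 = 24 m
12–13 s: |10| × 1 = 10 m
Total distance = 76 m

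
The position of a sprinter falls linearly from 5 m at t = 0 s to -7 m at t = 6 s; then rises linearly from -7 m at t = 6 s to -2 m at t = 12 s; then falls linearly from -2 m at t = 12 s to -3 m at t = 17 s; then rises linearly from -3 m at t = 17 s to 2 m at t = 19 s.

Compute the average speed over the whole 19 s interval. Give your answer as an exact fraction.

23/19 m/s

Average speed = (total path length)/(elapsed time); on a piecewise-linear x-t graph the path length is Σ|Δx|.
0–6 s: |Δx| = |-7 − 5| = 12 m
6–12 s: |Δx| = |-2 − -7| = 5 m
12–17 s: |Δx| = |-3 − -2| = 1 m
17–19 s: |Δx| = |2 − -3| = 5 m
Total path = 23 m; average speed = 23/19 = 23/19 m/s.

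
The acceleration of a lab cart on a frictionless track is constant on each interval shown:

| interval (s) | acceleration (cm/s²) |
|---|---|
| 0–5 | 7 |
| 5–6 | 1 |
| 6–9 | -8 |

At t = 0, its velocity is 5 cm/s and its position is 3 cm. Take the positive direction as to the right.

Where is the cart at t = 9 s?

243 cm

On each constant-a segment, Δv = aΔt and Δx = v₀Δt + ½aΔt²; chain segment to segment.
0–5 s: v starts 5 cm/s; Δx = 5·5 + ½·7·5² = 112.5 cm; v ends 40 cm/s.
5–6 s: v starts 40 cm/s; Δx = 40·1 + ½·1·1² = 40.5 cm; v ends 41 cm/s.
6–9 s: v starts 41 cm/s; Δx = 41·3 + ½·-8·3² = 87 cm; v ends 17 cm/s.
x(9) = 3 + Σ Δx = 243 cm.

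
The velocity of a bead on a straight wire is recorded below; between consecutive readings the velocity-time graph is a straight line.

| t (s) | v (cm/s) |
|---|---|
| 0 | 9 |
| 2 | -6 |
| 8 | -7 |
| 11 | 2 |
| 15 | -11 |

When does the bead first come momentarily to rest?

v changes sign on 0–2 s (from 9 to -6); the graph is linear there, so v = 0 at t = 0 + (-9)·(2 − 0)/(-6 − 9) = 1.2 s.

t = 1.2 s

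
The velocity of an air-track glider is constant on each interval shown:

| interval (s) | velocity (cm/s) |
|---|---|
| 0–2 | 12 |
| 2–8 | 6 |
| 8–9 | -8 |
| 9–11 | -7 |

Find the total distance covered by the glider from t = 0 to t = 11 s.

Total distance travelled is ∫|v| dt — sum the magnitudes of each area piece.
0–2 s: |12| × 2 = 24 cm
2–8 s: |6| × 6 = 36 cm
8–9 s: |-8| × 1 = 8 cm
9–11 s: |-7| × 2 = 14 cm
Total distance = 82 cm

82 cm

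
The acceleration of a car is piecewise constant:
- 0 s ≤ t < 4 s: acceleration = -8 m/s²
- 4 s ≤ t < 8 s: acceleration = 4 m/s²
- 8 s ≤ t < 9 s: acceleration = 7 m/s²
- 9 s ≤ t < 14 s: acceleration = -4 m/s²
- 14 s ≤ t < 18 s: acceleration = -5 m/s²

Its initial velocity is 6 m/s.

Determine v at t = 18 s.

Δv equals the area under the a-t graph; then v = v₀ + Δv.
0–4 s: -8 × 4 = -32 m/s
4–8 s: 4 × 4 = 16 m/s
8–9 s: 7 × 1 = 7 m/s
9–14 s: -4 × 5 = -20 m/s
14–18 s: -5 × 4 = -20 m/s
Δv = -49 m/s, so v(18) = 6 + (-49) = -43 m/s.

-43 m/s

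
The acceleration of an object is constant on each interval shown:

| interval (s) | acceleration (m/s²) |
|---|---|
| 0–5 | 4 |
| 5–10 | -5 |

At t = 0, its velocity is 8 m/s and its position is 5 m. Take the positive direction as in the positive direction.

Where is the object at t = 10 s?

172.5 m

On each constant-a segment, Δv = aΔt and Δx = v₀Δt + ½aΔt²; chain segment to segment.
0–5 s: v starts 8 m/s; Δx = 8·5 + ½·4·5² = 90 m; v ends 28 m/s.
5–10 s: v starts 28 m/s; Δx = 28·5 + ½·-5·5² = 77.5 m; v ends 3 m/s.
x(10) = 5 + Σ Δx = 172.5 m.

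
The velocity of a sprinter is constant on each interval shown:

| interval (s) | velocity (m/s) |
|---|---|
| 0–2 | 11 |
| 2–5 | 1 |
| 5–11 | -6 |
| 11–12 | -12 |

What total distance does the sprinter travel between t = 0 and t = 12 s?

73 m

Distance (not displacement) is the total path length: add the absolute areas under v-t.
0–2 s: |11| × 2 = 22 m
2–5 s: |1| × 3 = 3 m
5–11 s: |-6| × 6 = 36 m
11–12 s: |-12| × 1 = 12 m
Total distance = 73 m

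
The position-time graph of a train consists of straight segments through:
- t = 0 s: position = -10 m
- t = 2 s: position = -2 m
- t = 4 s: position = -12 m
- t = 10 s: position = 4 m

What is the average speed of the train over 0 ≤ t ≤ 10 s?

3.4 m/s

Average speed = (total path length)/(elapsed time); on a piecewise-linear x-t graph the path length is Σ|Δx|.
0–2 s: |Δx| = |-2 − -10| = 8 m
2–4 s: |Δx| = |-12 − -2| = 10 m
4–10 s: |Δx| = |4 − -12| = 16 m
Total path = 34 m; average speed = 34/10 = 3.4 m/s.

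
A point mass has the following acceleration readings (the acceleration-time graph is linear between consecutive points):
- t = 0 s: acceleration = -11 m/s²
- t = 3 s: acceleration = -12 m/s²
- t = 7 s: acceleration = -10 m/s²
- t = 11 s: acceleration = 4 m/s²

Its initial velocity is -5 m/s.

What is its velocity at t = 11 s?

-95.5 m/s

Δv equals the area under the a-t graph; then v = v₀ + Δv.
0–3 s: ½(-11 + -12)(3) = -34.5 m/s
3–7 s: ½(-12 + -10)(4) = -44 m/s
7–11 s: ½(-10 + 4)(4) = -12 m/s
Δv = -90.5 m/s, so v(11) = -5 + (-90.5) = -95.5 m/s.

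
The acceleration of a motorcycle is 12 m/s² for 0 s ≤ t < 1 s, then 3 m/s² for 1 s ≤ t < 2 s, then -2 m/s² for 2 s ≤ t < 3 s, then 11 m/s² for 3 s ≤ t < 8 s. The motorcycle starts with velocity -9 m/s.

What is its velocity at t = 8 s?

Δv equals the area under the a-t graph; then v = v₀ + Δv.
0–1 s: 12 × 1 = 12 m/s
1–2 s: 3 × 1 = 3 m/s
2–3 s: -2 × 1 = -2 m/s
3–8 s: 11 × 5 = 55 m/s
Δv = 68 m/s, so v(8) = -9 + (68) = 59 m/s.

59 m/s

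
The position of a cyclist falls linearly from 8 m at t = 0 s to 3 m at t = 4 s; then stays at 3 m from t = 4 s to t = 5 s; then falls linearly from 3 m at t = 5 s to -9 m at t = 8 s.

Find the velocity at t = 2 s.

Velocity is the slope of the x-t graph on 0–4 s: (3 − 8)/(4 − 0) = -1.25 m/s.

-1.25 m/s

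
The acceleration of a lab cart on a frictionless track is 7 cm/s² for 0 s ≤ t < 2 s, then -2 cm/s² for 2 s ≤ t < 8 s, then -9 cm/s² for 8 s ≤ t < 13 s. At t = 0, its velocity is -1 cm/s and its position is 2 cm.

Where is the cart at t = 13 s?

-51.5 cm

On each constant-a segment, Δv = aΔt and Δx = v₀Δt + ½aΔt²; chain segment to segment.
0–2 s: v starts -1 cm/s; Δx = -1·2 + ½·7·2² = 12 cm; v ends 13 cm/s.
2–8 s: v starts 13 cm/s; Δx = 13·6 + ½·-2·6² = 42 cm; v ends 1 cm/s.
8–13 s: v starts 1 cm/s; Δx = 1·5 + ½·-9·5² = -107.5 cm; v ends -44 cm/s.
x(13) = 2 + Σ Δx = -51.5 cm.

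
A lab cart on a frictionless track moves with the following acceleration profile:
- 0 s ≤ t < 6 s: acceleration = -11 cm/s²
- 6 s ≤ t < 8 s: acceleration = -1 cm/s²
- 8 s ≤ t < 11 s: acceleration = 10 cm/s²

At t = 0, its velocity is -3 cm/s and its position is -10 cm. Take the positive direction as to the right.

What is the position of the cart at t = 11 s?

-534 cm

On each constant-a segment, Δv = aΔt and Δx = v₀Δt + ½aΔt²; chain segment to segment.
0–6 s: v starts -3 cm/s; Δx = -3·6 + ½·-11·6² = -216 cm; v ends -69 cm/s.
6–8 s: v starts -69 cm/s; Δx = -69·2 + ½·-1·2² = -140 cm; v ends -71 cm/s.
8–11 s: v starts -71 cm/s; Δx = -71·3 + ½·10·3² = -168 cm; v ends -41 cm/s.
x(11) = -10 + Σ Δx = -534 cm.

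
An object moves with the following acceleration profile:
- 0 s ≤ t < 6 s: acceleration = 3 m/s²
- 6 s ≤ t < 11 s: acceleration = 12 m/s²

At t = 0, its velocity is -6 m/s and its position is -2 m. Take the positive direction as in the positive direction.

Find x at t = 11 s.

226 m

On each constant-a segment, Δv = aΔt and Δx = v₀Δt + ½aΔt²; chain segment to segment.
0–6 s: v starts -6 m/s; Δx = -6·6 + ½·3·6² = 18 m; v ends 12 m/s.
6–11 s: v starts 12 m/s; Δx = 12·5 + ½·12·5² = 210 m; v ends 72 m/s.
x(11) = -2 + Σ Δx = 226 m.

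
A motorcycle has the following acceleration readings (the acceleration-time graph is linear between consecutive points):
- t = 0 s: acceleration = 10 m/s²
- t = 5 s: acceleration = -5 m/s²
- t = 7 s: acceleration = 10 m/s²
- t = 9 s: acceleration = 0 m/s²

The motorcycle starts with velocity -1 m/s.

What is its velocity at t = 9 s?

26.5 m/s

Δv equals the area under the a-t graph; then v = v₀ + Δv.
0–5 s: ½(10 + -5)(5) = 12.5 m/s
5–7 s: ½(-5 + 10)(2) = 5 m/s
7–9 s: ½(10 + 0)(2) = 10 m/s
Δv = 27.5 m/s, so v(9) = -1 + (27.5) = 26.5 m/s.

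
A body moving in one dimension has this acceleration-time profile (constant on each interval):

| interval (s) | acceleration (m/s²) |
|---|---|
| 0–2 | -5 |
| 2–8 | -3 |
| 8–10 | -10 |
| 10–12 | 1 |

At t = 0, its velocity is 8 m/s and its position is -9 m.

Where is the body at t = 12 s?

On each constant-a segment, Δv = aΔt and Δx = v₀Δt + ½aΔt²; chain segment to segment.
0–2 s: v starts 8 m/s; Δx = 8·2 + ½·-5·2² = 6 m; v ends -2 m/s.
2–8 s: v starts -2 m/s; Δx = -2·6 + ½·-3·6² = -66 m; v ends -20 m/s.
8–10 s: v starts -20 m/s; Δx = -20·2 + ½·-10·2² = -60 m; v ends -40 m/s.
10–12 s: v starts -40 m/s; Δx = -40·2 + ½·1·2² = -78 m; v ends -38 m/s.
x(12) = -9 + Σ Δx = -207 m.

-207 m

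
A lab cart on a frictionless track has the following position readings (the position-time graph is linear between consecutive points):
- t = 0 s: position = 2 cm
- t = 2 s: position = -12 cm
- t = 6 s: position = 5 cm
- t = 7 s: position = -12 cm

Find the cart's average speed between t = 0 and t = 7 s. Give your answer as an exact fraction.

48/7 cm/s

Average speed = (total path length)/(elapsed time); on a piecewise-linear x-t graph the path length is Σ|Δx|.
0–2 s: |Δx| = |-12 − 2| = 14 cm
2–6 s: |Δx| = |5 − -12| = 17 cm
6–7 s: |Δx| = |-12 − 5| = 17 cm
Total path = 48 cm; average speed = 48/7 = 48/7 cm/s.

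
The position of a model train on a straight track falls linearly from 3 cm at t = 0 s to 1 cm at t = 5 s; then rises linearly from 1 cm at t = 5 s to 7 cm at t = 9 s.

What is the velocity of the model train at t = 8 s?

1.5 cm/s

Velocity is the slope of the x-t graph on 5–9 s: (7 − 1)/(9 − 5) = 1.5 cm/s.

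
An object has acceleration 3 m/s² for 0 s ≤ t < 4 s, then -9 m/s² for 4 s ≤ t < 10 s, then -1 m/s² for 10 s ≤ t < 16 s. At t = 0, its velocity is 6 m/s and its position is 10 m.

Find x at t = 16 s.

-230 m

On each constant-a segment, Δv = aΔt and Δx = v₀Δt + ½aΔt²; chain segment to segment.
0–4 s: v starts 6 m/s; Δx = 6·4 + ½·3·4² = 48 m; v ends 18 m/s.
4–10 s: v starts 18 m/s; Δx = 18·6 + ½·-9·6² = -54 m; v ends -36 m/s.
10–16 s: v starts -36 m/s; Δx = -36·6 + ½·-1·6² = -234 m; v ends -42 m/s.
x(16) = 10 + Σ Δx = -230 m.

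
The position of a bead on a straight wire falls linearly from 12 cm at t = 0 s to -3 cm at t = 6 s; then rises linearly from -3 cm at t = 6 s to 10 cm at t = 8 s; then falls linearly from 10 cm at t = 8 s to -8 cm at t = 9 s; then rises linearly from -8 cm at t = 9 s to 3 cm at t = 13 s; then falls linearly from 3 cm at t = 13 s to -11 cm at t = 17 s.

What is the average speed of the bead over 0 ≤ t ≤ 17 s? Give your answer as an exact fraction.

Average speed = (total path length)/(elapsed time); on a piecewise-linear x-t graph the path length is Σ|Δx|.
0–6 s: |Δx| = |-3 − 12| = 15 cm
6–8 s: |Δx| = |10 − -3| = 13 cm
8–9 s: |Δx| = |-8 − 10| = 18 cm
9–13 s: |Δx| = |3 − -8| = 11 cm
13–17 s: |Δx| = |-11 − 3| = 14 cm
Total path = 71 cm; average speed = 71/17 = 71/17 cm/s.

71/17 cm/s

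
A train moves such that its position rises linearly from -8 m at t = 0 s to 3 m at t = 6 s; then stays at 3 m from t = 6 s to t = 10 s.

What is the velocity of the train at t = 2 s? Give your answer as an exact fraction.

11/6 m/s

Velocity is the slope of the x-t graph on 0–6 s: (3 − -8)/(6 − 0) = 11/6 m/s.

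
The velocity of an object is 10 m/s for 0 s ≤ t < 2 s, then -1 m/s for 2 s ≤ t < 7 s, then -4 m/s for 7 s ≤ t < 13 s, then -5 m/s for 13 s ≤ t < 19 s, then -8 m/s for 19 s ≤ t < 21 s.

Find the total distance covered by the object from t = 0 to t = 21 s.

95 m

Total distance travelled is ∫|v| dt — sum the magnitudes of each area piece.
0–2 s: |10| × 2 = 20 m
2–7 s: |-1| × 5 = 5 m
7–13 s: |-4| × 6 = 24 m
13–19 s: |-5| × 6 = 30 m
19–21 s: |-8| × 2 = 16 m
Total distance = 95 m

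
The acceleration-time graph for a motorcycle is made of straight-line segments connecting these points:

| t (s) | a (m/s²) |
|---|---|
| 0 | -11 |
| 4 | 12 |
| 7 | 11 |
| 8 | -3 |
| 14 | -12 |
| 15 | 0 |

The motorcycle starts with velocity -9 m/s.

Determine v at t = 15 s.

Δv equals the area under the a-t graph; then v = v₀ + Δv.
0–4 s: ½(-11 + 12)(4) = 2 m/s
4–7 s: ½(12 + 11)(3) = 34.5 m/s
7–8 s: ½(11 + -3)(1) = 4 m/s
8–14 s: ½(-3 + -12)(6) = -45 m/s
14–15 s: ½(-12 + 0)(1) = -6 m/s
Δv = -10.5 m/s, so v(15) = -9 + (-10.5) = -19.5 m/s.

-19.5 m/s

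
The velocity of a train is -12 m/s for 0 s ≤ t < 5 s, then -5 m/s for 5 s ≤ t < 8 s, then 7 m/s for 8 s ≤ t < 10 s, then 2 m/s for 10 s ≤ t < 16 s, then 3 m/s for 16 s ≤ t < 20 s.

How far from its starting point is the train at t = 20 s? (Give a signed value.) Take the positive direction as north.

Displacement is the signed area under the v-t curve.
0–5 s: -12 × 5 = -60 m
5–8 s: -5 × 3 = -15 m
8–10 s: 7 × 2 = 14 m
10–16 s: 2 × 6 = 12 m
16–20 s: 3 × 4 = 12 m
Net displacement = -37 m

-37 m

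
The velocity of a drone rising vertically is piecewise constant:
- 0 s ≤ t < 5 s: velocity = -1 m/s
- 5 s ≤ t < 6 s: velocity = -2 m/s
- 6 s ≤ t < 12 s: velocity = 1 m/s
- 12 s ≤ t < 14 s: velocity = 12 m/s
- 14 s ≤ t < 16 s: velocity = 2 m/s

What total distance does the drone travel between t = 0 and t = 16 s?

Distance (not displacement) is the total path length: add the absolute areas under v-t.
0–5 s: |-1| × 5 = 5 m
5–6 s: |-2| × 1 = 2 m
6–12 s: |1| × 6 = 6 m
12–14 s: |12| × 2 = 24 m
14–16 s: |2| × 2 = 4 m
Total distance = 41 m

41 m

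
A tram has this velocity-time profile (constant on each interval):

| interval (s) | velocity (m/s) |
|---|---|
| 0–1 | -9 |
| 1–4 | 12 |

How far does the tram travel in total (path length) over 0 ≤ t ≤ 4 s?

Total distance travelled is ∫|v| dt — sum the magnitudes of each area piece.
0–1 s: |-9| × 1 = 9 m
1–4 s: |12| × 3 = 36 m
Total distance = 45 m

45 m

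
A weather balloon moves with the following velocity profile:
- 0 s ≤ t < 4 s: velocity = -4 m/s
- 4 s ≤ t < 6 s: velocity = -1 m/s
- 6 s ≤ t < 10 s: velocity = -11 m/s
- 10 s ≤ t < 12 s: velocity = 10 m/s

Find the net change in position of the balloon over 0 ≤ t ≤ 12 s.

-42 m

Net displacement equals the area under the velocity-time graph (areas below the axis count negative).
0–4 s: -4 × 4 = -16 m
4–6 s: -1 × 2 = -2 m
6–10 s: -11 × 4 = -44 m
10–12 s: 10 × 2 = 20 m
Net displacement = -42 m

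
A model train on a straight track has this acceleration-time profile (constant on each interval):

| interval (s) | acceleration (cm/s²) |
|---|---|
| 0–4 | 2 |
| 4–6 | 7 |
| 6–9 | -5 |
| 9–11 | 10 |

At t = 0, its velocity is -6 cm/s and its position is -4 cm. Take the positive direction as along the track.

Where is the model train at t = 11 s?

53.5 cm

On each constant-a segment, Δv = aΔt and Δx = v₀Δt + ½aΔt²; chain segment to segment.
0–4 s: v starts -6 cm/s; Δx = -6·4 + ½·2·4² = -8 cm; v ends 2 cm/s.
4–6 s: v starts 2 cm/s; Δx = 2·2 + ½·7·2² = 18 cm; v ends 16 cm/s.
6–9 s: v starts 16 cm/s; Δx = 16·3 + ½·-5·3² = 25.5 cm; v ends 1 cm/s.
9–11 s: v starts 1 cm/s; Δx = 1·2 + ½·10·2² = 22 cm; v ends 21 cm/s.
x(11) = -4 + Σ Δx = 53.5 cm.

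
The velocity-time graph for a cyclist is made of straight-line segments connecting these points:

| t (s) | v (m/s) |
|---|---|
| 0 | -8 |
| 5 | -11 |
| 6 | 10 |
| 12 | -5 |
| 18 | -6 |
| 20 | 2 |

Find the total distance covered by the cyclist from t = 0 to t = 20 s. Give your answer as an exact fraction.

Distance (not displacement) is the total path length: add the absolute areas under v-t.
0–5 s: |½(-8 + -11)(5)| = 47.5 m
5–6 s: v = 0 at t = 116/21 s; triangle areas 121/42 + 50/21 = 221/42 m
6–12 s: v = 0 at t = 10 s; triangle areas 20 + 5 = 25 m
12–18 s: |½(-5 + -6)(6)| = 33 m
18–20 s: v = 0 at t = 19.5 s; triangle areas 4.5 + 0.5 = 5 m
Total distance = 2431/21 m

2431/21 m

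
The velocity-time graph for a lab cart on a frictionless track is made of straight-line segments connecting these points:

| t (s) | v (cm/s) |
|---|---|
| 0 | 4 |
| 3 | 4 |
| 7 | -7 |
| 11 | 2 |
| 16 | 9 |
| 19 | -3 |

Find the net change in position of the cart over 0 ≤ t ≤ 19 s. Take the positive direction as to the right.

32.5 cm

Displacement is the signed area under the v-t curve.
0–3 s: 4 × 3 = 12 cm
3–7 s: ½(4 + -7)(4) = -6 cm
7–11 s: ½(-7 + 2)(4) = -10 cm
11–16 s: ½(2 + 9)(5) = 27.5 cm
16–19 s: ½(9 + -3)(3) = 9 cm
Net displacement = 32.5 cm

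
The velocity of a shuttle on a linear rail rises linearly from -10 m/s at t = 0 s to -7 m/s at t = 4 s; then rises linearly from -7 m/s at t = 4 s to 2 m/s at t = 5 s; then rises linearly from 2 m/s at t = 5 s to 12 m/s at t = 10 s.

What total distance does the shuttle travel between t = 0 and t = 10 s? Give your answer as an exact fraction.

Distance (not displacement) is the total path length: add the absolute areas under v-t.
0–4 s: |½(-10 + -7)(4)| = 34 m
4–5 s: v = 0 at t = 43/9 s; triangle areas 49/18 + 2/9 = 53/18 m
5–10 s: |½(2 + 12)(5)| = 35 m
Total distance = 1295/18 m

1295/18 m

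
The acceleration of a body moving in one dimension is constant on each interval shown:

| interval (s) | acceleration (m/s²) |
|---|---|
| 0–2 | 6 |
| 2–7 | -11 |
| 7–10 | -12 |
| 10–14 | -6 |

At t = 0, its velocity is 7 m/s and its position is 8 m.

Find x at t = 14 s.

-506.5 m

On each constant-a segment, Δv = aΔt and Δx = v₀Δt + ½aΔt²; chain segment to segment.
0–2 s: v starts 7 m/s; Δx = 7·2 + ½·6·2² = 26 m; v ends 19 m/s.
2–7 s: v starts 19 m/s; Δx = 19·5 + ½·-11·5² = -42.5 m; v ends -36 m/s.
7–10 s: v starts -36 m/s; Δx = -36·3 + ½·-12·3² = -162 m; v ends -72 m/s.
10–14 s: v starts -72 m/s; Δx = -72·4 + ½·-6·4² = -336 m; v ends -96 m/s.
x(14) = 8 + Σ Δx = -506.5 m.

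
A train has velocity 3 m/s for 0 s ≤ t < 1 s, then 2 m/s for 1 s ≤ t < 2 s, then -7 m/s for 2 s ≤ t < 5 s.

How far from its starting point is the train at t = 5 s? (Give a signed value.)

Displacement is the signed area under the v-t curve.
0–1 s: 3 × 1 = 3 m
1–2 s: 2 × 1 = 2 m
2–5 s: -7 × 3 = -21 m
Net displacement = -16 m

-16 m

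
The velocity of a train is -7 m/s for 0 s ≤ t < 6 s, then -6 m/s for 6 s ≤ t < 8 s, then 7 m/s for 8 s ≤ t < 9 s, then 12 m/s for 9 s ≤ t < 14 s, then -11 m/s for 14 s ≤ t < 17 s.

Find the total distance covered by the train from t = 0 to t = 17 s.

Distance (not displacement) is the total path length: add the absolute areas under v-t.
0–6 s: |-7| × 6 = 42 m
6–8 s: |-6| × 2 = 12 m
8–9 s: |7| × 1 = 7 m
9–14 s: |12| × 5 = 60 m
14–17 s: |-11| × 3 = 33 m
Total distance = 154 m

154 m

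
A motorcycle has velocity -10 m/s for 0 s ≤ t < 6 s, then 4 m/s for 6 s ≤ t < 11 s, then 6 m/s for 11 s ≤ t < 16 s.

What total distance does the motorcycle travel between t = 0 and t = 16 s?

110 m

Total distance travelled is ∫|v| dt — sum the magnitudes of each area piece.
0–6 s: |-10| × 6 = 60 m
6–11 s: |4| × 5 = 20 m
11–16 s: |6| × 5 = 30 m
Total distance = 110 m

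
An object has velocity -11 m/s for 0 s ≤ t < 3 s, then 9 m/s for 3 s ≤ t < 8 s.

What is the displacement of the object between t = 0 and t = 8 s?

Net displacement equals the area under the velocity-time graph (areas below the axis count negative).
0–3 s: -11 × 3 = -33 m
3–8 s: 9 × 5 = 45 m
Net displacement = 12 m

12 m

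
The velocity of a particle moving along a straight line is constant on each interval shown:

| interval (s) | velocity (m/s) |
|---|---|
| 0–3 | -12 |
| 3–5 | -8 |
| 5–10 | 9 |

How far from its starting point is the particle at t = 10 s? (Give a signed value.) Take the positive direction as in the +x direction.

-7 m

Displacement is the signed area under the v-t curve.
0–3 s: -12 × 3 = -36 m
3–5 s: -8 × 2 = -16 m
5–10 s: 9 × 5 = 45 m
Net displacement = -7 m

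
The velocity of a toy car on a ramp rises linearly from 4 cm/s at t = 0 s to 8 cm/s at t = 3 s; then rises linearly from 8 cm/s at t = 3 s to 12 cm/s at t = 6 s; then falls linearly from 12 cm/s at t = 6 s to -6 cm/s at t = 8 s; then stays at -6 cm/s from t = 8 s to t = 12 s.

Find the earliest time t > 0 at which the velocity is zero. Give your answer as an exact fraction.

v changes sign on 6–8 s (from 12 to -6); the graph is linear there, so v = 0 at t = 6 + (-12)·(8 − 6)/(-6 − 12) = 22/3 s.

t = 22/3 s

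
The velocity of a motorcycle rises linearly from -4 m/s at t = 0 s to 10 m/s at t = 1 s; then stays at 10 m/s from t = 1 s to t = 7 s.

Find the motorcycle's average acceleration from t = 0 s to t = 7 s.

2 m/s²

Average acceleration = Δv/Δt = (10 − -4)/(7 − 0) = 2 m/s².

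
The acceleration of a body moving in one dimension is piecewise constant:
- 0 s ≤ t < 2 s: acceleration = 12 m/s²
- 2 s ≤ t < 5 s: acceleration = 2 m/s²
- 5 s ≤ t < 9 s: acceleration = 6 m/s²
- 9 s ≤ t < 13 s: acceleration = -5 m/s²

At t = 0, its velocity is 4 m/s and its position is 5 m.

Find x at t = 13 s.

506 m

On each constant-a segment, Δv = aΔt and Δx = v₀Δt + ½aΔt²; chain segment to segment.
0–2 s: v starts 4 m/s; Δx = 4·2 + ½·12·2² = 32 m; v ends 28 m/s.
2–5 s: v starts 28 m/s; Δx = 28·3 + ½·2·3² = 93 m; v ends 34 m/s.
5–9 s: v starts 34 m/s; Δx = 34·4 + ½·6·4² = 184 m; v ends 58 m/s.
9–13 s: v starts 58 m/s; Δx = 58·4 + ½·-5·4² = 192 m; v ends 38 m/s.
x(13) = 5 + Σ Δx = 506 m.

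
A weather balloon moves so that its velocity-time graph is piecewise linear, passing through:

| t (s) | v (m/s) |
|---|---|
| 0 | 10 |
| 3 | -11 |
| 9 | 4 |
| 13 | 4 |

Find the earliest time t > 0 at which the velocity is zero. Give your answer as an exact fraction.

v changes sign on 0–3 s (from 10 to -11); the graph is linear there, so v = 0 at t = 0 + (-10)·(3 − 0)/(-11 − 10) = 10/7 s.

t = 10/7 s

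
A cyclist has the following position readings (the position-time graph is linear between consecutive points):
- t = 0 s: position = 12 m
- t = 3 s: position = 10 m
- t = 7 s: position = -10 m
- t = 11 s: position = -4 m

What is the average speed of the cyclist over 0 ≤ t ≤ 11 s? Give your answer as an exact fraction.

Average speed = (total path length)/(elapsed time); on a piecewise-linear x-t graph the path length is Σ|Δx|.
0–3 s: |Δx| = |10 − 12| = 2 m
3–7 s: |Δx| = |-10 − 10| = 20 m
7–11 s: |Δx| = |-4 − -10| = 6 m
Total path = 28 m; average speed = 28/11 = 28/11 m/s.

28/11 m/s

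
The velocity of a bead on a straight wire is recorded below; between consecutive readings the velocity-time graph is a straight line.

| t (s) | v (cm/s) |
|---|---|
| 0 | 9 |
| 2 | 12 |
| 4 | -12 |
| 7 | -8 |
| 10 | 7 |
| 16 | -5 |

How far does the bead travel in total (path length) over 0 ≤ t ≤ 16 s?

Total distance travelled is ∫|v| dt — sum the magnitudes of each area piece.
0–2 s: |½(9 + 12)(2)| = 21 cm
2–4 s: v = 0 at t = 3 s; triangle areas 6 + 6 = 12 cm
4–7 s: |½(-12 + -8)(3)| = 30 cm
7–10 s: v = 0 at t = 8.6 s; triangle areas 6.4 + 4.9 = 11.3 cm
10–16 s: v = 0 at t = 13.5 s; triangle areas 12.25 + 6.25 = 18.5 cm
Total distance = 92.8 cm

92.8 cm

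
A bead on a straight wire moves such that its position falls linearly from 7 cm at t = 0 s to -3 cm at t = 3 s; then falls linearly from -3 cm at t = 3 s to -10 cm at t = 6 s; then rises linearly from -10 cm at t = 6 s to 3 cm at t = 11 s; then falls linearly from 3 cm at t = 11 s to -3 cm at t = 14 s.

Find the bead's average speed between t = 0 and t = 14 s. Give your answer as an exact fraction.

Average speed = (total path length)/(elapsed time); on a piecewise-linear x-t graph the path length is Σ|Δx|.
0–3 s: |Δx| = |-3 − 7| = 10 cm
3–6 s: |Δx| = |-10 − -3| = 7 cm
6–11 s: |Δx| = |3 − -10| = 13 cm
11–14 s: |Δx| = |-3 − 3| = 6 cm
Total path = 36 cm; average speed = 36/14 = 18/7 cm/s.

18/7 cm/s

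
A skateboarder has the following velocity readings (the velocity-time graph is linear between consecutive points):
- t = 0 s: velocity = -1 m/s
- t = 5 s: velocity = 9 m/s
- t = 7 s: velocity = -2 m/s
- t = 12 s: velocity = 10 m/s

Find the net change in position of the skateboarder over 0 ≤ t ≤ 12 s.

Displacement is the signed area under the v-t curve.
0–5 s: ½(-1 + 9)(5) = 20 m
5–7 s: ½(9 + -2)(2) = 7 m
7–12 s: ½(-2 + 10)(5) = 20 m
Net displacement = 47 m

47 m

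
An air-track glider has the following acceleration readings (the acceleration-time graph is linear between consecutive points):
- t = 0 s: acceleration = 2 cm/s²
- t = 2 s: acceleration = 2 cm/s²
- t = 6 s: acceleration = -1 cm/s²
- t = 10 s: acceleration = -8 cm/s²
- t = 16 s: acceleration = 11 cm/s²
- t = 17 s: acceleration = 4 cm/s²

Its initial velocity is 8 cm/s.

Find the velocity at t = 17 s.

Δv equals the area under the a-t graph; then v = v₀ + Δv.
0–2 s: 2 × 2 = 4 cm/s
2–6 s: ½(2 + -1)(4) = 2 cm/s
6–10 s: ½(-1 + -8)(4) = -18 cm/s
10–16 s: ½(-8 + 11)(6) = 9 cm/s
16–17 s: ½(11 + 4)(1) = 7.5 cm/s
Δv = 4.5 cm/s, so v(17) = 8 + (4.5) = 12.5 cm/s.

12.5 cm/s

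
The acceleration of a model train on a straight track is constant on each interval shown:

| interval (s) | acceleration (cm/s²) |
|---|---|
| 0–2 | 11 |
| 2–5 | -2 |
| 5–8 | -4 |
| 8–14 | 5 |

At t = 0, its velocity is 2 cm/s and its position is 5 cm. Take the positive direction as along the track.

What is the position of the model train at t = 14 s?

On each constant-a segment, Δv = aΔt and Δx = v₀Δt + ½aΔt²; chain segment to segment.
0–2 s: v starts 2 cm/s; Δx = 2·2 + ½·11·2² = 26 cm; v ends 24 cm/s.
2–5 s: v starts 24 cm/s; Δx = 24·3 + ½·-2·3² = 63 cm; v ends 18 cm/s.
5–8 s: v starts 18 cm/s; Δx = 18·3 + ½·-4·3² = 36 cm; v ends 6 cm/s.
8–14 s: v starts 6 cm/s; Δx = 6·6 + ½·5·6² = 126 cm; v ends 36 cm/s.
x(14) = 5 + Σ Δx = 256 cm.

256 cm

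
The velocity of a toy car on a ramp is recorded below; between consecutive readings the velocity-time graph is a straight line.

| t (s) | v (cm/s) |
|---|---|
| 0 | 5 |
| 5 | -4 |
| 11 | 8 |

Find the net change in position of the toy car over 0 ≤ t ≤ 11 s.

14.5 cm

Displacement is the signed area under the v-t curve.
0–5 s: ½(5 + -4)(5) = 2.5 cm
5–11 s: ½(-4 + 8)(6) = 12 cm
Net displacement = 14.5 cm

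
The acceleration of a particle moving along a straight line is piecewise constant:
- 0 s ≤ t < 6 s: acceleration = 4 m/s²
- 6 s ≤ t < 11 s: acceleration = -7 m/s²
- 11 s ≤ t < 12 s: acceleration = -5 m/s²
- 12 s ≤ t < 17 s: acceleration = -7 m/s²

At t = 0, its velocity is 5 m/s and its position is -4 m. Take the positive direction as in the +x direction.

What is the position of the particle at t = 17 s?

4.5 m

On each constant-a segment, Δv = aΔt and Δx = v₀Δt + ½aΔt²; chain segment to segment.
0–6 s: v starts 5 m/s; Δx = 5·6 + ½·4·6² = 102 m; v ends 29 m/s.
6–11 s: v starts 29 m/s; Δx = 29·5 + ½·-7·5² = 57.5 m; v ends -6 m/s.
11–12 s: v starts -6 m/s; Δx = -6·1 + ½·-5·1² = -8.5 m; v ends -11 m/s.
12–17 s: v starts -11 m/s; Δx = -11·5 + ½·-7·5² = -142.5 m; v ends -46 m/s.
x(17) = -4 + Σ Δx = 4.5 m.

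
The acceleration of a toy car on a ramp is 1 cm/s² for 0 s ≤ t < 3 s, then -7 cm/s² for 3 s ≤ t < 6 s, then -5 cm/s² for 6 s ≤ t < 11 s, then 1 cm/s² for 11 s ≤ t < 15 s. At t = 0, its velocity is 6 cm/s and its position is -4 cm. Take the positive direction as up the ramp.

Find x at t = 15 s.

On each constant-a segment, Δv = aΔt and Δx = v₀Δt + ½aΔt²; chain segment to segment.
0–3 s: v starts 6 cm/s; Δx = 6·3 + ½·1·3² = 22.5 cm; v ends 9 cm/s.
3–6 s: v starts 9 cm/s; Δx = 9·3 + ½·-7·3² = -4.5 cm; v ends -12 cm/s.
6–11 s: v starts -12 cm/s; Δx = -12·5 + ½·-5·5² = -122.5 cm; v ends -37 cm/s.
11–15 s: v starts -37 cm/s; Δx = -37·4 + ½·1·4² = -140 cm; v ends -33 cm/s.
x(15) = -4 + Σ Δx = -248.5 cm.

-248.5 cm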